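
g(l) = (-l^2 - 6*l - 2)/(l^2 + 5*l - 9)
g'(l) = (-2*l - 6)/(l^2 + 5*l - 9) + (-2*l - 5)*(-l^2 - 6*l - 2)/(l^2 + 5*l - 9)^2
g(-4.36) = -0.44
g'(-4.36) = -0.09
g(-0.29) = 0.03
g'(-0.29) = 0.54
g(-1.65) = -0.36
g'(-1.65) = 0.14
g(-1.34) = -0.31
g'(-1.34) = 0.19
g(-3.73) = -0.47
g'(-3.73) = -0.02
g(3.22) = -1.81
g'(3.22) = 0.48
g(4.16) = -1.52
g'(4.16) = 0.20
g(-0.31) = 0.02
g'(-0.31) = 0.52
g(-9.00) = -1.07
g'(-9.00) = -0.07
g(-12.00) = -0.99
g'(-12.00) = -0.00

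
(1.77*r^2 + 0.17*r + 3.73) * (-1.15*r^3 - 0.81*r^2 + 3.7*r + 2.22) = -2.0355*r^5 - 1.6292*r^4 + 2.1218*r^3 + 1.5371*r^2 + 14.1784*r + 8.2806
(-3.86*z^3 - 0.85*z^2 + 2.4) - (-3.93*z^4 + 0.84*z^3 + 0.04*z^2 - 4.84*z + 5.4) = 3.93*z^4 - 4.7*z^3 - 0.89*z^2 + 4.84*z - 3.0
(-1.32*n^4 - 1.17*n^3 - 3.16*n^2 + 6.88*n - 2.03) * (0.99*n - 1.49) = -1.3068*n^5 + 0.8085*n^4 - 1.3851*n^3 + 11.5196*n^2 - 12.2609*n + 3.0247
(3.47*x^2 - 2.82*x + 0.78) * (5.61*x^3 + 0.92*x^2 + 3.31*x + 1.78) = 19.4667*x^5 - 12.6278*x^4 + 13.2671*x^3 - 2.44*x^2 - 2.4378*x + 1.3884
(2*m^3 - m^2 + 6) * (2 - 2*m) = -4*m^4 + 6*m^3 - 2*m^2 - 12*m + 12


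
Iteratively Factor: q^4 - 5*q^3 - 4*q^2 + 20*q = (q + 2)*(q^3 - 7*q^2 + 10*q) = (q - 5)*(q + 2)*(q^2 - 2*q) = (q - 5)*(q - 2)*(q + 2)*(q)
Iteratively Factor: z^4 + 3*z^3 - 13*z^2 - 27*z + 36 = (z - 1)*(z^3 + 4*z^2 - 9*z - 36) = (z - 1)*(z + 4)*(z^2 - 9) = (z - 3)*(z - 1)*(z + 4)*(z + 3)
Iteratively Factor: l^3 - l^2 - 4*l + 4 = (l + 2)*(l^2 - 3*l + 2) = (l - 1)*(l + 2)*(l - 2)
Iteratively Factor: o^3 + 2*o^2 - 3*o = (o)*(o^2 + 2*o - 3) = o*(o - 1)*(o + 3)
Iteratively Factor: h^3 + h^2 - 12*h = (h - 3)*(h^2 + 4*h) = h*(h - 3)*(h + 4)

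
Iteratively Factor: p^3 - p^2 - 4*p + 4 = (p + 2)*(p^2 - 3*p + 2) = (p - 2)*(p + 2)*(p - 1)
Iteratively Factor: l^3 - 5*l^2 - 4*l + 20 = (l + 2)*(l^2 - 7*l + 10) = (l - 5)*(l + 2)*(l - 2)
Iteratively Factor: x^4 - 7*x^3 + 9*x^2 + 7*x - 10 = (x - 2)*(x^3 - 5*x^2 - x + 5) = (x - 2)*(x - 1)*(x^2 - 4*x - 5) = (x - 2)*(x - 1)*(x + 1)*(x - 5)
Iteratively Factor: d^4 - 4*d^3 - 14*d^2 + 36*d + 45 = (d - 5)*(d^3 + d^2 - 9*d - 9) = (d - 5)*(d + 3)*(d^2 - 2*d - 3) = (d - 5)*(d - 3)*(d + 3)*(d + 1)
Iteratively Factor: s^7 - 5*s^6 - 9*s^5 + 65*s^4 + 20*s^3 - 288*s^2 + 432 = (s - 2)*(s^6 - 3*s^5 - 15*s^4 + 35*s^3 + 90*s^2 - 108*s - 216) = (s - 3)*(s - 2)*(s^5 - 15*s^3 - 10*s^2 + 60*s + 72) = (s - 3)*(s - 2)*(s + 2)*(s^4 - 2*s^3 - 11*s^2 + 12*s + 36) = (s - 3)*(s - 2)*(s + 2)^2*(s^3 - 4*s^2 - 3*s + 18) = (s - 3)^2*(s - 2)*(s + 2)^2*(s^2 - s - 6) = (s - 3)^3*(s - 2)*(s + 2)^2*(s + 2)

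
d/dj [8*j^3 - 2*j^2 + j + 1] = 24*j^2 - 4*j + 1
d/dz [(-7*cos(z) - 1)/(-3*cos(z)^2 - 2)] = (21*cos(z)^2 + 6*cos(z) - 14)*sin(z)/(3*sin(z)^2 - 5)^2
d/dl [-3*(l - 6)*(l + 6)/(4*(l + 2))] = 3*(-2*l*(l + 2) + (l - 6)*(l + 6))/(4*(l + 2)^2)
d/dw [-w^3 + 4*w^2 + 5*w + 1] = -3*w^2 + 8*w + 5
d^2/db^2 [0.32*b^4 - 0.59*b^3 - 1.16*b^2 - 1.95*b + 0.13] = 3.84*b^2 - 3.54*b - 2.32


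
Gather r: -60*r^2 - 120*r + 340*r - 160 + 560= -60*r^2 + 220*r + 400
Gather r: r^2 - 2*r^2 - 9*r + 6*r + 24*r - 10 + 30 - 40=-r^2 + 21*r - 20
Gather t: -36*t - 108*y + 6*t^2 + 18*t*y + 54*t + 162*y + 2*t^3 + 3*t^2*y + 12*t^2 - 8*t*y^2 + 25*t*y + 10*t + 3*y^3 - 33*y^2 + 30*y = 2*t^3 + t^2*(3*y + 18) + t*(-8*y^2 + 43*y + 28) + 3*y^3 - 33*y^2 + 84*y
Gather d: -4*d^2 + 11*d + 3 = -4*d^2 + 11*d + 3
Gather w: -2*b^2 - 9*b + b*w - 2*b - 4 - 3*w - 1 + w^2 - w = -2*b^2 - 11*b + w^2 + w*(b - 4) - 5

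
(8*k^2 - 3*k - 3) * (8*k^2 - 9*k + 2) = 64*k^4 - 96*k^3 + 19*k^2 + 21*k - 6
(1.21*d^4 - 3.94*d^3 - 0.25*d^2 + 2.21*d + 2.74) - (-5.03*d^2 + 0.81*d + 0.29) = 1.21*d^4 - 3.94*d^3 + 4.78*d^2 + 1.4*d + 2.45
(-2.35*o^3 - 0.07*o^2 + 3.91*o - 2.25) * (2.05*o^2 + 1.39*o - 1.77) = -4.8175*o^5 - 3.41*o^4 + 12.0777*o^3 + 0.9463*o^2 - 10.0482*o + 3.9825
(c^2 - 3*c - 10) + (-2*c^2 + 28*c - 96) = -c^2 + 25*c - 106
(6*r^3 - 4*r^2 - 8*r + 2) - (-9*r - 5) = 6*r^3 - 4*r^2 + r + 7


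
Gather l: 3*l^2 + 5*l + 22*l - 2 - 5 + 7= 3*l^2 + 27*l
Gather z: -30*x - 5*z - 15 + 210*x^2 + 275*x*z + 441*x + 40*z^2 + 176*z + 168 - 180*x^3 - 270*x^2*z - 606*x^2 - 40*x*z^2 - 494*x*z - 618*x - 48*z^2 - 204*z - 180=-180*x^3 - 396*x^2 - 207*x + z^2*(-40*x - 8) + z*(-270*x^2 - 219*x - 33) - 27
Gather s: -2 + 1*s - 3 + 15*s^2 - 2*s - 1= 15*s^2 - s - 6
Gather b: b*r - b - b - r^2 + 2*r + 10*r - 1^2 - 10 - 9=b*(r - 2) - r^2 + 12*r - 20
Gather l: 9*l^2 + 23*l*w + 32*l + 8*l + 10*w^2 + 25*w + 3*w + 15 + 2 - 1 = 9*l^2 + l*(23*w + 40) + 10*w^2 + 28*w + 16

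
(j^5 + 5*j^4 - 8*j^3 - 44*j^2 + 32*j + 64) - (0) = j^5 + 5*j^4 - 8*j^3 - 44*j^2 + 32*j + 64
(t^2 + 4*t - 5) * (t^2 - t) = t^4 + 3*t^3 - 9*t^2 + 5*t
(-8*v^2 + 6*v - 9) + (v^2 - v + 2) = -7*v^2 + 5*v - 7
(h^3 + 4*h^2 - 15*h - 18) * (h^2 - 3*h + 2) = h^5 + h^4 - 25*h^3 + 35*h^2 + 24*h - 36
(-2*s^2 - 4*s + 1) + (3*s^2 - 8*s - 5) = s^2 - 12*s - 4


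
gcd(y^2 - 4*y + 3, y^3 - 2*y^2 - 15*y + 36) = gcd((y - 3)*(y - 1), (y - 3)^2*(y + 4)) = y - 3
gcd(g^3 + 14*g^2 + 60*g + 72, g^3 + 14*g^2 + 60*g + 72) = g^3 + 14*g^2 + 60*g + 72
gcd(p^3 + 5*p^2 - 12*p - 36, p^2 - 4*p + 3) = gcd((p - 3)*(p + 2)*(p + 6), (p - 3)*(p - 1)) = p - 3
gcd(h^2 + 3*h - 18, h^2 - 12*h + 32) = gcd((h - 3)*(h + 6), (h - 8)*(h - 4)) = 1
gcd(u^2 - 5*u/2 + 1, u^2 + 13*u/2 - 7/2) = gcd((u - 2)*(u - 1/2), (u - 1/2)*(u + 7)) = u - 1/2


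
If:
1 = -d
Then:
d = -1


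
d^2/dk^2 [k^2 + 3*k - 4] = 2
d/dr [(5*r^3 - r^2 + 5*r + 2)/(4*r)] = (10*r^3 - r^2 - 2)/(4*r^2)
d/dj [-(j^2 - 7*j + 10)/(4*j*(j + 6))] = (-13*j^2 + 20*j + 60)/(4*j^2*(j^2 + 12*j + 36))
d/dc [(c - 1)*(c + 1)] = 2*c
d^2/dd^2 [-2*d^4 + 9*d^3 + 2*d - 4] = 6*d*(9 - 4*d)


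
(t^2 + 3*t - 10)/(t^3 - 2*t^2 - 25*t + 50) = 1/(t - 5)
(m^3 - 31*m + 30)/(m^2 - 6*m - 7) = (-m^3 + 31*m - 30)/(-m^2 + 6*m + 7)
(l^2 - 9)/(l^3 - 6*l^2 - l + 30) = (l + 3)/(l^2 - 3*l - 10)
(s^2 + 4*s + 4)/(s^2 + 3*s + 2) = (s + 2)/(s + 1)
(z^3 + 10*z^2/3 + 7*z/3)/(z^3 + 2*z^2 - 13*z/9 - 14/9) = 3*z*(z + 1)/(3*z^2 - z - 2)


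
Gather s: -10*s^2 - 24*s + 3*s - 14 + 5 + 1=-10*s^2 - 21*s - 8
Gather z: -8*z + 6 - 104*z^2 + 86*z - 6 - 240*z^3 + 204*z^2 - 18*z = -240*z^3 + 100*z^2 + 60*z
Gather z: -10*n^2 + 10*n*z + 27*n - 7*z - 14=-10*n^2 + 27*n + z*(10*n - 7) - 14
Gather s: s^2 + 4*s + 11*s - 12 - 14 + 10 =s^2 + 15*s - 16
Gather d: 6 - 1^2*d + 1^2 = 7 - d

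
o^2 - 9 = (o - 3)*(o + 3)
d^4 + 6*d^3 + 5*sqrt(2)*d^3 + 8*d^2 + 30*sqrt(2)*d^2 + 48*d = d*(d + 6)*(d + sqrt(2))*(d + 4*sqrt(2))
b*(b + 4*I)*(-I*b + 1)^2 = -b^4 - 6*I*b^3 + 9*b^2 + 4*I*b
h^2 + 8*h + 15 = (h + 3)*(h + 5)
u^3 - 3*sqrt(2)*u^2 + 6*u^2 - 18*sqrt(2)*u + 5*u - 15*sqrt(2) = (u + 1)*(u + 5)*(u - 3*sqrt(2))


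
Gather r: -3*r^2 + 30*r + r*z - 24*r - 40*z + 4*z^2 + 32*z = -3*r^2 + r*(z + 6) + 4*z^2 - 8*z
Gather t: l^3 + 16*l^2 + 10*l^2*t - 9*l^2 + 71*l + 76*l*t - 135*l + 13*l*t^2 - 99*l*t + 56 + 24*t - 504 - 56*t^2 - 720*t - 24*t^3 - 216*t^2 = l^3 + 7*l^2 - 64*l - 24*t^3 + t^2*(13*l - 272) + t*(10*l^2 - 23*l - 696) - 448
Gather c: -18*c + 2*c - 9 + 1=-16*c - 8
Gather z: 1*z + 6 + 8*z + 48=9*z + 54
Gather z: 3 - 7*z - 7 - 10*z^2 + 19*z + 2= -10*z^2 + 12*z - 2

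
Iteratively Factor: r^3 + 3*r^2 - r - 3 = (r - 1)*(r^2 + 4*r + 3) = (r - 1)*(r + 3)*(r + 1)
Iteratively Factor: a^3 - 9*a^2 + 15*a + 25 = (a - 5)*(a^2 - 4*a - 5) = (a - 5)*(a + 1)*(a - 5)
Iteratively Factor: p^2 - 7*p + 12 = (p - 3)*(p - 4)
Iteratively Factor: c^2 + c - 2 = (c - 1)*(c + 2)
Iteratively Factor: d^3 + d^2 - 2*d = (d)*(d^2 + d - 2) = d*(d - 1)*(d + 2)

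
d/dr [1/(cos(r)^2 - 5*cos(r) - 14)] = (2*cos(r) - 5)*sin(r)/(sin(r)^2 + 5*cos(r) + 13)^2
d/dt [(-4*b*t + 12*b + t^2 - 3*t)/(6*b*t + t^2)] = (-72*b^2 + 10*b*t^2 - 24*b*t + 3*t^2)/(t^2*(36*b^2 + 12*b*t + t^2))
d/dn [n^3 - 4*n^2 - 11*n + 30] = 3*n^2 - 8*n - 11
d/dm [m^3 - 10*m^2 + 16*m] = 3*m^2 - 20*m + 16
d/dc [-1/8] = 0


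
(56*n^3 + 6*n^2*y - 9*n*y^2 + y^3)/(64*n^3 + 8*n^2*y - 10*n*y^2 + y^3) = (-7*n + y)/(-8*n + y)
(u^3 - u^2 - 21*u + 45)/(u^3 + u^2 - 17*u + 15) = (u - 3)/(u - 1)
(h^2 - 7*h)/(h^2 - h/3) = 3*(h - 7)/(3*h - 1)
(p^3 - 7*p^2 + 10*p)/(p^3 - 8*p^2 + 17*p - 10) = p/(p - 1)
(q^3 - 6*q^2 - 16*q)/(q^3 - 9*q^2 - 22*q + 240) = q*(q + 2)/(q^2 - q - 30)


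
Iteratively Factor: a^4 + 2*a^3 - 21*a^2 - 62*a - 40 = (a + 1)*(a^3 + a^2 - 22*a - 40) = (a + 1)*(a + 4)*(a^2 - 3*a - 10) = (a - 5)*(a + 1)*(a + 4)*(a + 2)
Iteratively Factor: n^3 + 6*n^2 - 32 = (n - 2)*(n^2 + 8*n + 16) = (n - 2)*(n + 4)*(n + 4)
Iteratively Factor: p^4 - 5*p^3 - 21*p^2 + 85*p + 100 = (p + 1)*(p^3 - 6*p^2 - 15*p + 100) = (p - 5)*(p + 1)*(p^2 - p - 20) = (p - 5)^2*(p + 1)*(p + 4)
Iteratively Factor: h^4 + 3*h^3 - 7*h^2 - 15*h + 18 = (h - 1)*(h^3 + 4*h^2 - 3*h - 18) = (h - 1)*(h + 3)*(h^2 + h - 6) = (h - 2)*(h - 1)*(h + 3)*(h + 3)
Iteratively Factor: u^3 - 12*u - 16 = (u + 2)*(u^2 - 2*u - 8) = (u + 2)^2*(u - 4)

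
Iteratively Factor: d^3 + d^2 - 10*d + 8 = (d + 4)*(d^2 - 3*d + 2) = (d - 1)*(d + 4)*(d - 2)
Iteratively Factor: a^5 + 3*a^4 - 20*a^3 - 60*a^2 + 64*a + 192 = (a - 4)*(a^4 + 7*a^3 + 8*a^2 - 28*a - 48) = (a - 4)*(a + 3)*(a^3 + 4*a^2 - 4*a - 16) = (a - 4)*(a + 2)*(a + 3)*(a^2 + 2*a - 8) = (a - 4)*(a + 2)*(a + 3)*(a + 4)*(a - 2)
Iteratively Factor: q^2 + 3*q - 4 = (q + 4)*(q - 1)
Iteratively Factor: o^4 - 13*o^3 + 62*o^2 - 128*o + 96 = (o - 4)*(o^3 - 9*o^2 + 26*o - 24) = (o - 4)*(o - 3)*(o^2 - 6*o + 8) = (o - 4)*(o - 3)*(o - 2)*(o - 4)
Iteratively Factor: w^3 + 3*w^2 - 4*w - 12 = (w - 2)*(w^2 + 5*w + 6) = (w - 2)*(w + 2)*(w + 3)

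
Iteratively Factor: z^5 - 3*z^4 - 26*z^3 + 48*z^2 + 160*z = (z + 4)*(z^4 - 7*z^3 + 2*z^2 + 40*z) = (z - 5)*(z + 4)*(z^3 - 2*z^2 - 8*z) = (z - 5)*(z + 2)*(z + 4)*(z^2 - 4*z) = z*(z - 5)*(z + 2)*(z + 4)*(z - 4)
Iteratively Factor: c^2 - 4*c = (c - 4)*(c)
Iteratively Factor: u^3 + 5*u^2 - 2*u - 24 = (u + 4)*(u^2 + u - 6) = (u + 3)*(u + 4)*(u - 2)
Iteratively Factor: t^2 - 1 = (t - 1)*(t + 1)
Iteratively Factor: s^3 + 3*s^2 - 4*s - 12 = (s - 2)*(s^2 + 5*s + 6) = (s - 2)*(s + 2)*(s + 3)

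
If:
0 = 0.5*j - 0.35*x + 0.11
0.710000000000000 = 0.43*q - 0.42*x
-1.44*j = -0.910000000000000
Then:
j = 0.63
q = 2.84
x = 1.22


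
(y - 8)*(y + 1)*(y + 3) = y^3 - 4*y^2 - 29*y - 24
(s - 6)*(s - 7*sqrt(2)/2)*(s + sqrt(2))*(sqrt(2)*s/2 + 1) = sqrt(2)*s^4/2 - 3*sqrt(2)*s^3 - 3*s^3/2 - 6*sqrt(2)*s^2 + 9*s^2 - 7*s + 36*sqrt(2)*s + 42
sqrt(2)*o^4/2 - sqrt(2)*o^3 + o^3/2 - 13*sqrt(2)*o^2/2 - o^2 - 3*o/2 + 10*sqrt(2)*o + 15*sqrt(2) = (o - 3)*(o - 2*sqrt(2))*(o + 5*sqrt(2)/2)*(sqrt(2)*o/2 + sqrt(2)/2)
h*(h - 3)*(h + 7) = h^3 + 4*h^2 - 21*h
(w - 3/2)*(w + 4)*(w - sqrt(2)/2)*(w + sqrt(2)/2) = w^4 + 5*w^3/2 - 13*w^2/2 - 5*w/4 + 3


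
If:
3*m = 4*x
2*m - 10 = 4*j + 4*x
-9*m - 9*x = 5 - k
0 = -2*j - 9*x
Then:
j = -27/10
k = 88/5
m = 4/5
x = 3/5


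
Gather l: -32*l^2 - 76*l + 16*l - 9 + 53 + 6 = -32*l^2 - 60*l + 50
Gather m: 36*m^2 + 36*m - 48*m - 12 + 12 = 36*m^2 - 12*m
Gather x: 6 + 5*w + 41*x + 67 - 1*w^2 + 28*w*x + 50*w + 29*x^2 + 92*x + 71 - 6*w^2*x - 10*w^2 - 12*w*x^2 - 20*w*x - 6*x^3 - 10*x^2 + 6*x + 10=-11*w^2 + 55*w - 6*x^3 + x^2*(19 - 12*w) + x*(-6*w^2 + 8*w + 139) + 154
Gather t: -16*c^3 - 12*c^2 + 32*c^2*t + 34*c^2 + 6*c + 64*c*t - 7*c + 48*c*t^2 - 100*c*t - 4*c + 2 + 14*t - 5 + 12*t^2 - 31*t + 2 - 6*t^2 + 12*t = -16*c^3 + 22*c^2 - 5*c + t^2*(48*c + 6) + t*(32*c^2 - 36*c - 5) - 1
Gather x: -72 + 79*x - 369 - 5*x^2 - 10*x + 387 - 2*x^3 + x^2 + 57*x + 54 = -2*x^3 - 4*x^2 + 126*x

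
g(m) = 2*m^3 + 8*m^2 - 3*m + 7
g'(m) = 6*m^2 + 16*m - 3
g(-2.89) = 34.21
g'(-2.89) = 0.87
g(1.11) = 16.26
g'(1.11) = 22.15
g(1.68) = 34.02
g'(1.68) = 40.81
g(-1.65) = 24.75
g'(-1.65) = -13.06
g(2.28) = 65.45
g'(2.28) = 64.67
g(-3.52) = 29.45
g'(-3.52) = 15.02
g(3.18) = 142.67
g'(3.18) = 108.55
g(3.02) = 125.99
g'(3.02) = 100.04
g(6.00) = 709.00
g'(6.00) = 309.00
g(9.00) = 2086.00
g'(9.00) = 627.00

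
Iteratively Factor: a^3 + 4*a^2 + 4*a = (a + 2)*(a^2 + 2*a) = (a + 2)^2*(a)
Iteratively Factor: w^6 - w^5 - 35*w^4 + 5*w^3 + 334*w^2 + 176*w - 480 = (w - 4)*(w^5 + 3*w^4 - 23*w^3 - 87*w^2 - 14*w + 120) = (w - 4)*(w + 2)*(w^4 + w^3 - 25*w^2 - 37*w + 60) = (w - 4)*(w + 2)*(w + 4)*(w^3 - 3*w^2 - 13*w + 15) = (w - 4)*(w - 1)*(w + 2)*(w + 4)*(w^2 - 2*w - 15) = (w - 5)*(w - 4)*(w - 1)*(w + 2)*(w + 4)*(w + 3)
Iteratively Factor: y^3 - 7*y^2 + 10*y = (y)*(y^2 - 7*y + 10) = y*(y - 5)*(y - 2)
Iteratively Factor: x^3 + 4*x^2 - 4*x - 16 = (x + 4)*(x^2 - 4) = (x + 2)*(x + 4)*(x - 2)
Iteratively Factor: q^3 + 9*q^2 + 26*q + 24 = (q + 4)*(q^2 + 5*q + 6) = (q + 2)*(q + 4)*(q + 3)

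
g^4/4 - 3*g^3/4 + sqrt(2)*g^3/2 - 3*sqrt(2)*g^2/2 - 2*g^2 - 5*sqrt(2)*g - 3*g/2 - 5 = (g/2 + 1)*(g/2 + sqrt(2)/2)*(g - 5)*(g + sqrt(2))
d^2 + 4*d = d*(d + 4)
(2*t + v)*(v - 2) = 2*t*v - 4*t + v^2 - 2*v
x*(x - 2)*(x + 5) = x^3 + 3*x^2 - 10*x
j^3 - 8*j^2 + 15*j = j*(j - 5)*(j - 3)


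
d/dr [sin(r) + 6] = cos(r)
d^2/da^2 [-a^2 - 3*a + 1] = -2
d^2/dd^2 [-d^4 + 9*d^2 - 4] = 18 - 12*d^2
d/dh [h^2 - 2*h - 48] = 2*h - 2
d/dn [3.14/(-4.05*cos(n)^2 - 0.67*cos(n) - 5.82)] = -(25.434*cos(n) + 2.1038)*sin(n)/(4.05*cos(n)^2 + 0.67*cos(n) + 5.82)^2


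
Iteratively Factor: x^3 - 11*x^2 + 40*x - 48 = (x - 4)*(x^2 - 7*x + 12) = (x - 4)^2*(x - 3)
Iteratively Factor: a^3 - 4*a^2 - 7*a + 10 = (a + 2)*(a^2 - 6*a + 5) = (a - 5)*(a + 2)*(a - 1)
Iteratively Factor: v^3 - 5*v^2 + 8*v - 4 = (v - 1)*(v^2 - 4*v + 4) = (v - 2)*(v - 1)*(v - 2)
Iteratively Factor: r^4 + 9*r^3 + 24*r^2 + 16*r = (r + 4)*(r^3 + 5*r^2 + 4*r) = (r + 4)^2*(r^2 + r) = r*(r + 4)^2*(r + 1)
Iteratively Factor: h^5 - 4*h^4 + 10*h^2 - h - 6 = (h + 1)*(h^4 - 5*h^3 + 5*h^2 + 5*h - 6) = (h - 2)*(h + 1)*(h^3 - 3*h^2 - h + 3) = (h - 3)*(h - 2)*(h + 1)*(h^2 - 1) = (h - 3)*(h - 2)*(h - 1)*(h + 1)*(h + 1)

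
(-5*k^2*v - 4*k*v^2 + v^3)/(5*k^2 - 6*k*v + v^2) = v*(k + v)/(-k + v)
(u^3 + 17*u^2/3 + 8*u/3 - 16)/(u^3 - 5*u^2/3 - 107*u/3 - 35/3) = (-3*u^3 - 17*u^2 - 8*u + 48)/(-3*u^3 + 5*u^2 + 107*u + 35)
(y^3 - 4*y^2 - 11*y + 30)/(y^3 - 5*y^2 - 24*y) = (y^2 - 7*y + 10)/(y*(y - 8))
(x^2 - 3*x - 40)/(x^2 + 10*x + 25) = (x - 8)/(x + 5)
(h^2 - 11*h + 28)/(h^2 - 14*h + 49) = (h - 4)/(h - 7)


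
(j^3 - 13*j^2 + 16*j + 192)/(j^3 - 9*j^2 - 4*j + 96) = (j - 8)/(j - 4)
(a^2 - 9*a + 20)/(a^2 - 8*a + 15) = (a - 4)/(a - 3)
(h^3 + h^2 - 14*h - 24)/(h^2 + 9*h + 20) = (h^3 + h^2 - 14*h - 24)/(h^2 + 9*h + 20)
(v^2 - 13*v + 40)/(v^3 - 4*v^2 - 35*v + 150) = (v - 8)/(v^2 + v - 30)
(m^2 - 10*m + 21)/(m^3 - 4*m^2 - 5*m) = (-m^2 + 10*m - 21)/(m*(-m^2 + 4*m + 5))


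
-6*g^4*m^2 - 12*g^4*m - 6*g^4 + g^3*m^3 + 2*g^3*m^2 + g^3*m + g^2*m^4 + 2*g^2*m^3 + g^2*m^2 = (-2*g + m)*(3*g + m)*(g*m + g)^2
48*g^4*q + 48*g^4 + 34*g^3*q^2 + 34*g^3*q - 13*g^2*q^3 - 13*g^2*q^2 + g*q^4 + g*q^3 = (-8*g + q)*(-6*g + q)*(g + q)*(g*q + g)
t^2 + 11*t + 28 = (t + 4)*(t + 7)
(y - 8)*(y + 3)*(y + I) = y^3 - 5*y^2 + I*y^2 - 24*y - 5*I*y - 24*I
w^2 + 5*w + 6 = (w + 2)*(w + 3)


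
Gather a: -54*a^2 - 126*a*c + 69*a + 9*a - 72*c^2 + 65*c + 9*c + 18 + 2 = -54*a^2 + a*(78 - 126*c) - 72*c^2 + 74*c + 20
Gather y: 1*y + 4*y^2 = 4*y^2 + y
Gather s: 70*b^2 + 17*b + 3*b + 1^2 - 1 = 70*b^2 + 20*b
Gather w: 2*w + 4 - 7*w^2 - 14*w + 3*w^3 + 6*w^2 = 3*w^3 - w^2 - 12*w + 4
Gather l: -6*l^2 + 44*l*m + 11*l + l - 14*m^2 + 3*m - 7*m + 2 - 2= -6*l^2 + l*(44*m + 12) - 14*m^2 - 4*m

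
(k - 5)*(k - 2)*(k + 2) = k^3 - 5*k^2 - 4*k + 20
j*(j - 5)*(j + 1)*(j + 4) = j^4 - 21*j^2 - 20*j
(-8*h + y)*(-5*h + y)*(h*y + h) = 40*h^3*y + 40*h^3 - 13*h^2*y^2 - 13*h^2*y + h*y^3 + h*y^2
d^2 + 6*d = d*(d + 6)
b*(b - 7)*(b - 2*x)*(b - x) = b^4 - 3*b^3*x - 7*b^3 + 2*b^2*x^2 + 21*b^2*x - 14*b*x^2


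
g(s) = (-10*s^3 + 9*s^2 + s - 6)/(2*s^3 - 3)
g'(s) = -6*s^2*(-10*s^3 + 9*s^2 + s - 6)/(2*s^3 - 3)^2 + (-30*s^2 + 18*s + 1)/(2*s^3 - 3)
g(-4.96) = -5.79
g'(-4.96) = -0.12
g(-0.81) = -1.09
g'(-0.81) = 7.14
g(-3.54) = -5.96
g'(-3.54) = -0.10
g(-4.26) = -5.88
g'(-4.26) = -0.12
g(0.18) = 1.87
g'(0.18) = -0.97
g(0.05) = 1.98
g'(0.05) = -0.60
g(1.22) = -15.11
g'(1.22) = 179.23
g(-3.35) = -5.98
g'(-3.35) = -0.09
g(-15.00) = -5.29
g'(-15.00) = -0.02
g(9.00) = -4.51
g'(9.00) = -0.05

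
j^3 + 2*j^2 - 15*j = j*(j - 3)*(j + 5)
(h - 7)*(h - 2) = h^2 - 9*h + 14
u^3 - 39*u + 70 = (u - 5)*(u - 2)*(u + 7)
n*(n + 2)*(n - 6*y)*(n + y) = n^4 - 5*n^3*y + 2*n^3 - 6*n^2*y^2 - 10*n^2*y - 12*n*y^2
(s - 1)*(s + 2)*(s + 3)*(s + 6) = s^4 + 10*s^3 + 25*s^2 - 36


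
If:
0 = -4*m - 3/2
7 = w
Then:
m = -3/8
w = 7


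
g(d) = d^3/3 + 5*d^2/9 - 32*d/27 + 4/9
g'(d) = d^2 + 10*d/9 - 32/27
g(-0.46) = 1.07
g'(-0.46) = -1.48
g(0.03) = 0.41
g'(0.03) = -1.15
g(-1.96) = 2.39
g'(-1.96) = 0.48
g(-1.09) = 1.96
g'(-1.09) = -1.21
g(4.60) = 39.19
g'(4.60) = 25.09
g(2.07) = 3.33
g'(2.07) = 5.40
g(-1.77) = 2.43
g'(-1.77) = -0.02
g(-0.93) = 1.76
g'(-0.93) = -1.35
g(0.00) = 0.44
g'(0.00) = -1.19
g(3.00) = 10.89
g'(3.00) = 11.15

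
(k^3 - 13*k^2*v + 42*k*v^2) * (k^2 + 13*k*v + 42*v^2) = k^5 - 85*k^3*v^2 + 1764*k*v^4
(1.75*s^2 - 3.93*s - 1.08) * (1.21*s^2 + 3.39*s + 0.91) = 2.1175*s^4 + 1.1772*s^3 - 13.037*s^2 - 7.2375*s - 0.9828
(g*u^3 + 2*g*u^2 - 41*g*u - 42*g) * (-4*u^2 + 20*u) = -4*g*u^5 + 12*g*u^4 + 204*g*u^3 - 652*g*u^2 - 840*g*u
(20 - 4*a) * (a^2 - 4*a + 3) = -4*a^3 + 36*a^2 - 92*a + 60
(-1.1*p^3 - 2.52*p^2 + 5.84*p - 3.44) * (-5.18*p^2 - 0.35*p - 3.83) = 5.698*p^5 + 13.4386*p^4 - 25.1562*p^3 + 25.4268*p^2 - 21.1632*p + 13.1752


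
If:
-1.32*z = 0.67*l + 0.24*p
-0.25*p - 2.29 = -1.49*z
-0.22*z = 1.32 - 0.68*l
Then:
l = 2.04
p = -7.36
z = 0.30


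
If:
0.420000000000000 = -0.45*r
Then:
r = -0.93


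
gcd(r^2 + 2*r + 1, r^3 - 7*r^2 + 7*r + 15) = r + 1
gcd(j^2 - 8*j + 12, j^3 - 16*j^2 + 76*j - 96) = j^2 - 8*j + 12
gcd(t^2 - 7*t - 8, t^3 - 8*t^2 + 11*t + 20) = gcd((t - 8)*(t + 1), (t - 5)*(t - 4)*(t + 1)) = t + 1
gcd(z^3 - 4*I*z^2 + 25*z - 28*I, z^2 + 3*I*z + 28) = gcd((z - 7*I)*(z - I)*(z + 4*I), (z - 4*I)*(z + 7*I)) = 1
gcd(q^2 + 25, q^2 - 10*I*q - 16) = 1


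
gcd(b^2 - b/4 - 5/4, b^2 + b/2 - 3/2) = 1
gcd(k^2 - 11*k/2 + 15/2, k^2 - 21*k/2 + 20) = k - 5/2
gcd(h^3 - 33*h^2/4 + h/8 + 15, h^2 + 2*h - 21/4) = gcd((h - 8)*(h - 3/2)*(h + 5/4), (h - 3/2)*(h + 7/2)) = h - 3/2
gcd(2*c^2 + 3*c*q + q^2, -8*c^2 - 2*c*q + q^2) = 2*c + q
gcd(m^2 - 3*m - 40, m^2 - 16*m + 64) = m - 8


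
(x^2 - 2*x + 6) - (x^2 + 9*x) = 6 - 11*x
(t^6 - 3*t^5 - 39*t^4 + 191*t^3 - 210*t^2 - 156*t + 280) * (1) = t^6 - 3*t^5 - 39*t^4 + 191*t^3 - 210*t^2 - 156*t + 280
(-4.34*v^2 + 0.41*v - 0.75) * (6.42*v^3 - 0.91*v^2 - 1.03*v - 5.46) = -27.8628*v^5 + 6.5816*v^4 - 0.717899999999999*v^3 + 23.9566*v^2 - 1.4661*v + 4.095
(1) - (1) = 0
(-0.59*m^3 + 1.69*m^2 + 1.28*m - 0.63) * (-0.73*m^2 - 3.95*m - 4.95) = 0.4307*m^5 + 1.0968*m^4 - 4.6894*m^3 - 12.9616*m^2 - 3.8475*m + 3.1185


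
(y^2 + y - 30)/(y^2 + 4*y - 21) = (y^2 + y - 30)/(y^2 + 4*y - 21)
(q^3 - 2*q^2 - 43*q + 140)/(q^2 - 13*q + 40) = (q^2 + 3*q - 28)/(q - 8)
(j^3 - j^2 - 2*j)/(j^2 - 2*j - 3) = j*(j - 2)/(j - 3)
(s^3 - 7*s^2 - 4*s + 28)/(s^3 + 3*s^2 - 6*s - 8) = (s^2 - 5*s - 14)/(s^2 + 5*s + 4)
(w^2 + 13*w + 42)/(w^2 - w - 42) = (w + 7)/(w - 7)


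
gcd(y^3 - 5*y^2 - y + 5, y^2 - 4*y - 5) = y^2 - 4*y - 5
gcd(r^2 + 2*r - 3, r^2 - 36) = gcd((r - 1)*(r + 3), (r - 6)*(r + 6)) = 1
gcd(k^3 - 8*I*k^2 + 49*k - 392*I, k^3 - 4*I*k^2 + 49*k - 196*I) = k^2 + 49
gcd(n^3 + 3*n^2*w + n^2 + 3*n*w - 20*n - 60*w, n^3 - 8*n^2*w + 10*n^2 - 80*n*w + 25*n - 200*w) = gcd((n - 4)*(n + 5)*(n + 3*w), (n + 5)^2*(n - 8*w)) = n + 5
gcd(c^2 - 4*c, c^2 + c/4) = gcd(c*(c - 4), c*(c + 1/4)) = c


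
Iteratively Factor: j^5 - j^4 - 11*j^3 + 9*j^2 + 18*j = (j)*(j^4 - j^3 - 11*j^2 + 9*j + 18) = j*(j - 2)*(j^3 + j^2 - 9*j - 9) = j*(j - 3)*(j - 2)*(j^2 + 4*j + 3) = j*(j - 3)*(j - 2)*(j + 3)*(j + 1)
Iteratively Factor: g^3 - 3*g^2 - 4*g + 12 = (g - 3)*(g^2 - 4) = (g - 3)*(g + 2)*(g - 2)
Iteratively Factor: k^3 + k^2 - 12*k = (k - 3)*(k^2 + 4*k) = k*(k - 3)*(k + 4)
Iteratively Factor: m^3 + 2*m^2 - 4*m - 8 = (m - 2)*(m^2 + 4*m + 4) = (m - 2)*(m + 2)*(m + 2)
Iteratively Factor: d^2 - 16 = (d - 4)*(d + 4)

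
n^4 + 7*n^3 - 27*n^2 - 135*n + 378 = (n - 3)^2*(n + 6)*(n + 7)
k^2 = k^2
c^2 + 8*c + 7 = (c + 1)*(c + 7)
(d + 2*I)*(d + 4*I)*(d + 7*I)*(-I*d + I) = -I*d^4 + 13*d^3 + I*d^3 - 13*d^2 + 50*I*d^2 - 56*d - 50*I*d + 56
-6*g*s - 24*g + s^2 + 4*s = (-6*g + s)*(s + 4)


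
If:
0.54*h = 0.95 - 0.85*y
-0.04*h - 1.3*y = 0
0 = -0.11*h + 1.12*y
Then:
No Solution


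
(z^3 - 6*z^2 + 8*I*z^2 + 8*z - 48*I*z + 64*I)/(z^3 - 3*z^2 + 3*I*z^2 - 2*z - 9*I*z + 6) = (z^3 + z^2*(-6 + 8*I) + z*(8 - 48*I) + 64*I)/(z^3 + z^2*(-3 + 3*I) + z*(-2 - 9*I) + 6)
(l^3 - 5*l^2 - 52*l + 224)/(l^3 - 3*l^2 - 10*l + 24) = (l^2 - l - 56)/(l^2 + l - 6)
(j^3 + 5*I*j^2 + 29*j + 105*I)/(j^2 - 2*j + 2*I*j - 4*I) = (j^3 + 5*I*j^2 + 29*j + 105*I)/(j^2 + 2*j*(-1 + I) - 4*I)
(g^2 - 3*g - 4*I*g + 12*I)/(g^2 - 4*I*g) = (g - 3)/g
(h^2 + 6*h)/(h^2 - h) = (h + 6)/(h - 1)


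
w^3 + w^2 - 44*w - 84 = (w - 7)*(w + 2)*(w + 6)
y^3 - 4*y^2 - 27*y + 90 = (y - 6)*(y - 3)*(y + 5)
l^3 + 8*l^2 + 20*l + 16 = (l + 2)^2*(l + 4)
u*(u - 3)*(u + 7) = u^3 + 4*u^2 - 21*u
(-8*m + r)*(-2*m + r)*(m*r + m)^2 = 16*m^4*r^2 + 32*m^4*r + 16*m^4 - 10*m^3*r^3 - 20*m^3*r^2 - 10*m^3*r + m^2*r^4 + 2*m^2*r^3 + m^2*r^2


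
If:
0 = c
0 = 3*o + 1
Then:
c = 0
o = -1/3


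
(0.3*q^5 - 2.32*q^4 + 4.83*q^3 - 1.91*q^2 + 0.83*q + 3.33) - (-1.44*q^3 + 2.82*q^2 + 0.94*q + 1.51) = 0.3*q^5 - 2.32*q^4 + 6.27*q^3 - 4.73*q^2 - 0.11*q + 1.82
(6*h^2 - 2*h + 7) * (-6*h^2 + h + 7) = -36*h^4 + 18*h^3 - 2*h^2 - 7*h + 49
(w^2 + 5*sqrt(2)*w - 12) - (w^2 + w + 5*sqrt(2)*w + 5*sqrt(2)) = -w - 12 - 5*sqrt(2)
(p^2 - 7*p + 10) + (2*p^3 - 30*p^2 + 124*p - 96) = 2*p^3 - 29*p^2 + 117*p - 86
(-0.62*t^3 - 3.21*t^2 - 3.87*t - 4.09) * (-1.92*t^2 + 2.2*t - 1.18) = 1.1904*t^5 + 4.7992*t^4 + 1.1*t^3 + 3.1266*t^2 - 4.4314*t + 4.8262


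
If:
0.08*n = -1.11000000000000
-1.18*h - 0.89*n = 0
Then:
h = 10.47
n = -13.88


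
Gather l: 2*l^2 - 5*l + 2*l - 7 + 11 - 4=2*l^2 - 3*l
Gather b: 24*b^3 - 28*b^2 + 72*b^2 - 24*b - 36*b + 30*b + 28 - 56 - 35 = 24*b^3 + 44*b^2 - 30*b - 63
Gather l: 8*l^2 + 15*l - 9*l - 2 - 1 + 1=8*l^2 + 6*l - 2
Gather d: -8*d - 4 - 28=-8*d - 32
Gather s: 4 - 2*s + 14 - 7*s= 18 - 9*s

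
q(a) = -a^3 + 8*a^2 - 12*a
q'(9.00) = -111.00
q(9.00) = -189.00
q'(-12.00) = -636.00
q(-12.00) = 3024.00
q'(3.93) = 4.55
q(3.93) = 15.70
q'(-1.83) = -51.33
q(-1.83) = 54.88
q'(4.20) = 2.28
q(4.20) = 16.63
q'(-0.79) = -26.51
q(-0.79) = 14.97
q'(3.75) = 5.81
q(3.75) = 14.77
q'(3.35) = 7.93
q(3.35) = 11.98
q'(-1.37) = -39.55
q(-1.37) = 34.03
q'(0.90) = -0.03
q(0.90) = -5.05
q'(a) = -3*a^2 + 16*a - 12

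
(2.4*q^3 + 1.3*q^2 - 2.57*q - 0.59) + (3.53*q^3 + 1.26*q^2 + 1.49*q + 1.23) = 5.93*q^3 + 2.56*q^2 - 1.08*q + 0.64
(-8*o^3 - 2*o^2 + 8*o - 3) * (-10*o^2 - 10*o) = 80*o^5 + 100*o^4 - 60*o^3 - 50*o^2 + 30*o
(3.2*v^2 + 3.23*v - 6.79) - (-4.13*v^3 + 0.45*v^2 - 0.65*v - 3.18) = 4.13*v^3 + 2.75*v^2 + 3.88*v - 3.61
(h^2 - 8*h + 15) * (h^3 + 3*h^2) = h^5 - 5*h^4 - 9*h^3 + 45*h^2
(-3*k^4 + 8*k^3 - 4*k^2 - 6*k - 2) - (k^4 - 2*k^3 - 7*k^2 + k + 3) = -4*k^4 + 10*k^3 + 3*k^2 - 7*k - 5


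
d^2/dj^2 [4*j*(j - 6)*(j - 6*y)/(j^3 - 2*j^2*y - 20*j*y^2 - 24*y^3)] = 16*(-2*j*y - 3*j + 2*y^2 + 12*y)/(j^4 + 8*j^3*y + 24*j^2*y^2 + 32*j*y^3 + 16*y^4)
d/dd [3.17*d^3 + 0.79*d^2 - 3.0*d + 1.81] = 9.51*d^2 + 1.58*d - 3.0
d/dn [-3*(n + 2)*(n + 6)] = -6*n - 24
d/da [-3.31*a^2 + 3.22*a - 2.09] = 3.22 - 6.62*a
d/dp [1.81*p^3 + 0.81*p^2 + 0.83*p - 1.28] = 5.43*p^2 + 1.62*p + 0.83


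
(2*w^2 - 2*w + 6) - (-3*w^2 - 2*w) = 5*w^2 + 6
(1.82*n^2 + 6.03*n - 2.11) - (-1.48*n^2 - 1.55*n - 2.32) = 3.3*n^2 + 7.58*n + 0.21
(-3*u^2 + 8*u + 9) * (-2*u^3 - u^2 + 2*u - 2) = 6*u^5 - 13*u^4 - 32*u^3 + 13*u^2 + 2*u - 18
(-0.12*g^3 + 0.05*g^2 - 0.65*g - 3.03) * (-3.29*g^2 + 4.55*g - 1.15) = 0.3948*g^5 - 0.7105*g^4 + 2.504*g^3 + 6.9537*g^2 - 13.039*g + 3.4845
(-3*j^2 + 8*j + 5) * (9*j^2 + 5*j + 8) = -27*j^4 + 57*j^3 + 61*j^2 + 89*j + 40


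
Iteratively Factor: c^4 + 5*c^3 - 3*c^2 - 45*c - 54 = (c - 3)*(c^3 + 8*c^2 + 21*c + 18) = (c - 3)*(c + 3)*(c^2 + 5*c + 6) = (c - 3)*(c + 2)*(c + 3)*(c + 3)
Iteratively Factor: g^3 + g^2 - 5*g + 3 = (g - 1)*(g^2 + 2*g - 3) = (g - 1)*(g + 3)*(g - 1)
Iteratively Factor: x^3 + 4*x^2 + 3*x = (x + 1)*(x^2 + 3*x) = x*(x + 1)*(x + 3)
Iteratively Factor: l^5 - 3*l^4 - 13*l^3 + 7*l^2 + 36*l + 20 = (l + 1)*(l^4 - 4*l^3 - 9*l^2 + 16*l + 20) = (l + 1)^2*(l^3 - 5*l^2 - 4*l + 20) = (l + 1)^2*(l + 2)*(l^2 - 7*l + 10) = (l - 2)*(l + 1)^2*(l + 2)*(l - 5)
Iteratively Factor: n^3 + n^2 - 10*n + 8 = (n - 1)*(n^2 + 2*n - 8) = (n - 1)*(n + 4)*(n - 2)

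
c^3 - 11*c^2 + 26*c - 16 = (c - 8)*(c - 2)*(c - 1)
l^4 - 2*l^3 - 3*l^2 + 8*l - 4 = (l - 2)*(l - 1)^2*(l + 2)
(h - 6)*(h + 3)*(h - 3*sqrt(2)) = h^3 - 3*sqrt(2)*h^2 - 3*h^2 - 18*h + 9*sqrt(2)*h + 54*sqrt(2)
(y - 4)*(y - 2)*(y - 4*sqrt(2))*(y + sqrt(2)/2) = y^4 - 6*y^3 - 7*sqrt(2)*y^3/2 + 4*y^2 + 21*sqrt(2)*y^2 - 28*sqrt(2)*y + 24*y - 32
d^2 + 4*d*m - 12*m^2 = (d - 2*m)*(d + 6*m)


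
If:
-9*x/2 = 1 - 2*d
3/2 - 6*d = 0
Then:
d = 1/4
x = -1/9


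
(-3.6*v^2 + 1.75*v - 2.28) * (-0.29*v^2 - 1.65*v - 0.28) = 1.044*v^4 + 5.4325*v^3 - 1.2183*v^2 + 3.272*v + 0.6384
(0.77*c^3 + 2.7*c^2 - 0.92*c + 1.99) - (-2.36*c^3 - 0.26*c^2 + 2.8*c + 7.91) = 3.13*c^3 + 2.96*c^2 - 3.72*c - 5.92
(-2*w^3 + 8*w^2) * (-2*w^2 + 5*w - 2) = 4*w^5 - 26*w^4 + 44*w^3 - 16*w^2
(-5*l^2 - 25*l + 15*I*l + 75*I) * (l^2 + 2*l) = -5*l^4 - 35*l^3 + 15*I*l^3 - 50*l^2 + 105*I*l^2 + 150*I*l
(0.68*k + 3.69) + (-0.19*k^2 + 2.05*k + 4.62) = -0.19*k^2 + 2.73*k + 8.31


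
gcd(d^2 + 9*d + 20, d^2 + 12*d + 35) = d + 5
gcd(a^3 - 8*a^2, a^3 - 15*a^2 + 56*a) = a^2 - 8*a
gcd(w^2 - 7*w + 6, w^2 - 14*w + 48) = w - 6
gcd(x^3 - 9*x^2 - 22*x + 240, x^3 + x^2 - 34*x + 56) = 1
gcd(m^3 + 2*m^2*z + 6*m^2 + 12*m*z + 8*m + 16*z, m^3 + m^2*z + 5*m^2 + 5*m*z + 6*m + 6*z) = m + 2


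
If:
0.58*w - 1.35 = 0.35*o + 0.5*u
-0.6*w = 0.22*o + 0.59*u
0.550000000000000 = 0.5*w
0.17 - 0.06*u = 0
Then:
No Solution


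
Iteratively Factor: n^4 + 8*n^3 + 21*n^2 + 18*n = (n + 2)*(n^3 + 6*n^2 + 9*n) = (n + 2)*(n + 3)*(n^2 + 3*n) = n*(n + 2)*(n + 3)*(n + 3)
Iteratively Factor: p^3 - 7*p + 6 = (p - 1)*(p^2 + p - 6) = (p - 1)*(p + 3)*(p - 2)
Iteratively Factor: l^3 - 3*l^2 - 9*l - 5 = (l + 1)*(l^2 - 4*l - 5) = (l + 1)^2*(l - 5)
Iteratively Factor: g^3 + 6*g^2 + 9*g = (g)*(g^2 + 6*g + 9) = g*(g + 3)*(g + 3)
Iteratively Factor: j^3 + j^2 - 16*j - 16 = (j + 1)*(j^2 - 16) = (j - 4)*(j + 1)*(j + 4)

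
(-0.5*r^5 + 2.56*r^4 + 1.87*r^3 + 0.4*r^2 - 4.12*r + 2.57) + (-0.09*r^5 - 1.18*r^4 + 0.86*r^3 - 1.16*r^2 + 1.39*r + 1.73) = -0.59*r^5 + 1.38*r^4 + 2.73*r^3 - 0.76*r^2 - 2.73*r + 4.3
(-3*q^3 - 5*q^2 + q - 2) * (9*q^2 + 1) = -27*q^5 - 45*q^4 + 6*q^3 - 23*q^2 + q - 2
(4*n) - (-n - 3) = 5*n + 3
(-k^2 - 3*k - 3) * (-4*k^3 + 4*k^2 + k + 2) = 4*k^5 + 8*k^4 - k^3 - 17*k^2 - 9*k - 6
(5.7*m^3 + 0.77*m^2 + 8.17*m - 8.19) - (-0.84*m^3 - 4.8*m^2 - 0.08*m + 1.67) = 6.54*m^3 + 5.57*m^2 + 8.25*m - 9.86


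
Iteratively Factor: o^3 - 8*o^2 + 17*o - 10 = (o - 5)*(o^2 - 3*o + 2) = (o - 5)*(o - 1)*(o - 2)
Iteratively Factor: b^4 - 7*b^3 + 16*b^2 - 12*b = (b - 3)*(b^3 - 4*b^2 + 4*b) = (b - 3)*(b - 2)*(b^2 - 2*b) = b*(b - 3)*(b - 2)*(b - 2)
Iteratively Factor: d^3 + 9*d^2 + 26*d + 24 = (d + 3)*(d^2 + 6*d + 8) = (d + 2)*(d + 3)*(d + 4)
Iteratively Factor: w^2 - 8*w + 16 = (w - 4)*(w - 4)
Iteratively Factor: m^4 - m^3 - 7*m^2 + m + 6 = (m - 3)*(m^3 + 2*m^2 - m - 2) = (m - 3)*(m + 2)*(m^2 - 1) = (m - 3)*(m + 1)*(m + 2)*(m - 1)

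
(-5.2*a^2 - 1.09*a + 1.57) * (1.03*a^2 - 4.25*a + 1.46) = -5.356*a^4 + 20.9773*a^3 - 1.3424*a^2 - 8.2639*a + 2.2922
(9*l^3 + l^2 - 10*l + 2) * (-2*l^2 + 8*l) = -18*l^5 + 70*l^4 + 28*l^3 - 84*l^2 + 16*l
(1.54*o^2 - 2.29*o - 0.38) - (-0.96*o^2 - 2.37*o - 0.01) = 2.5*o^2 + 0.0800000000000001*o - 0.37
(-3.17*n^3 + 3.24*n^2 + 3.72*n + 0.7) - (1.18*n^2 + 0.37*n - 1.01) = -3.17*n^3 + 2.06*n^2 + 3.35*n + 1.71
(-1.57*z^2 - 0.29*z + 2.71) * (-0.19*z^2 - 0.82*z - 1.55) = 0.2983*z^4 + 1.3425*z^3 + 2.1564*z^2 - 1.7727*z - 4.2005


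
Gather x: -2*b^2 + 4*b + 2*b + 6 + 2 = -2*b^2 + 6*b + 8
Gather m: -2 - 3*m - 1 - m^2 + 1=-m^2 - 3*m - 2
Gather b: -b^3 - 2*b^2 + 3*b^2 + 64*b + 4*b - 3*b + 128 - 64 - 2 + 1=-b^3 + b^2 + 65*b + 63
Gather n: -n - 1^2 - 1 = -n - 2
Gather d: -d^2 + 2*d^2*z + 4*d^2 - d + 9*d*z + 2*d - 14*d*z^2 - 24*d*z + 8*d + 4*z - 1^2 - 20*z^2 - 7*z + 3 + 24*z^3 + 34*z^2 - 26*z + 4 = d^2*(2*z + 3) + d*(-14*z^2 - 15*z + 9) + 24*z^3 + 14*z^2 - 29*z + 6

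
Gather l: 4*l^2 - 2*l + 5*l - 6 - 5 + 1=4*l^2 + 3*l - 10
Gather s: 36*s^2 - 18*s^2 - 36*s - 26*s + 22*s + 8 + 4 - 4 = 18*s^2 - 40*s + 8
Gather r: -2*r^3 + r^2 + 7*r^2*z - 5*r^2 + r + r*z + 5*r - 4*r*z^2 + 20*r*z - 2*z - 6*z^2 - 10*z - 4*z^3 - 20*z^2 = -2*r^3 + r^2*(7*z - 4) + r*(-4*z^2 + 21*z + 6) - 4*z^3 - 26*z^2 - 12*z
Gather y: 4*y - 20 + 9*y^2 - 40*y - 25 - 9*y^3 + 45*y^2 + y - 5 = -9*y^3 + 54*y^2 - 35*y - 50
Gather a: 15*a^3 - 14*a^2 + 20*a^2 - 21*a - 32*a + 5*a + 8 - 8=15*a^3 + 6*a^2 - 48*a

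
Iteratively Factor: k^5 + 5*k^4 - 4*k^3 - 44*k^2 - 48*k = (k - 3)*(k^4 + 8*k^3 + 20*k^2 + 16*k) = k*(k - 3)*(k^3 + 8*k^2 + 20*k + 16) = k*(k - 3)*(k + 4)*(k^2 + 4*k + 4) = k*(k - 3)*(k + 2)*(k + 4)*(k + 2)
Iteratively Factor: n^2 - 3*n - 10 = (n - 5)*(n + 2)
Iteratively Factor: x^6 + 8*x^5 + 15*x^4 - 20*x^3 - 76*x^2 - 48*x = (x + 4)*(x^5 + 4*x^4 - x^3 - 16*x^2 - 12*x) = (x - 2)*(x + 4)*(x^4 + 6*x^3 + 11*x^2 + 6*x) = (x - 2)*(x + 1)*(x + 4)*(x^3 + 5*x^2 + 6*x) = (x - 2)*(x + 1)*(x + 2)*(x + 4)*(x^2 + 3*x) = (x - 2)*(x + 1)*(x + 2)*(x + 3)*(x + 4)*(x)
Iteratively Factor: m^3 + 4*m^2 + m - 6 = (m - 1)*(m^2 + 5*m + 6) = (m - 1)*(m + 3)*(m + 2)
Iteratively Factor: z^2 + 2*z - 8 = (z - 2)*(z + 4)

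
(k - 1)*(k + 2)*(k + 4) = k^3 + 5*k^2 + 2*k - 8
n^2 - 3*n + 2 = (n - 2)*(n - 1)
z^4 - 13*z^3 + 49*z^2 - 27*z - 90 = (z - 6)*(z - 5)*(z - 3)*(z + 1)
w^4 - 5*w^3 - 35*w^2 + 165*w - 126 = (w - 7)*(w - 3)*(w - 1)*(w + 6)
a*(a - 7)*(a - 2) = a^3 - 9*a^2 + 14*a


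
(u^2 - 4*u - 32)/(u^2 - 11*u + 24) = (u + 4)/(u - 3)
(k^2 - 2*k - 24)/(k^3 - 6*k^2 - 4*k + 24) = (k + 4)/(k^2 - 4)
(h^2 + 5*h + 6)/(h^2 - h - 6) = (h + 3)/(h - 3)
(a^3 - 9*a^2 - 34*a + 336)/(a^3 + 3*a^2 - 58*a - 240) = (a - 7)/(a + 5)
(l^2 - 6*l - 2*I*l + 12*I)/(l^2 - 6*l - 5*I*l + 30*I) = (l - 2*I)/(l - 5*I)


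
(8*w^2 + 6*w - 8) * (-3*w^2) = -24*w^4 - 18*w^3 + 24*w^2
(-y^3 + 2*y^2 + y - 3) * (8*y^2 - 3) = -8*y^5 + 16*y^4 + 11*y^3 - 30*y^2 - 3*y + 9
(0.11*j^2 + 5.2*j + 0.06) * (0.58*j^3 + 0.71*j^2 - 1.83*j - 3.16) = 0.0638*j^5 + 3.0941*j^4 + 3.5255*j^3 - 9.821*j^2 - 16.5418*j - 0.1896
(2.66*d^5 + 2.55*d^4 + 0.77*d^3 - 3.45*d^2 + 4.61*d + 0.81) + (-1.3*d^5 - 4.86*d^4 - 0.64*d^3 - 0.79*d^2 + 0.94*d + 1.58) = 1.36*d^5 - 2.31*d^4 + 0.13*d^3 - 4.24*d^2 + 5.55*d + 2.39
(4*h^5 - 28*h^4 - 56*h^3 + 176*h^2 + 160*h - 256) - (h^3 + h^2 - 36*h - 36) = 4*h^5 - 28*h^4 - 57*h^3 + 175*h^2 + 196*h - 220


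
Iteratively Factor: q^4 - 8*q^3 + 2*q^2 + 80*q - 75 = (q - 5)*(q^3 - 3*q^2 - 13*q + 15) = (q - 5)^2*(q^2 + 2*q - 3) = (q - 5)^2*(q + 3)*(q - 1)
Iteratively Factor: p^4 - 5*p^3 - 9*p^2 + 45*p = (p - 3)*(p^3 - 2*p^2 - 15*p) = p*(p - 3)*(p^2 - 2*p - 15) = p*(p - 3)*(p + 3)*(p - 5)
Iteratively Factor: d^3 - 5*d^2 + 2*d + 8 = (d - 4)*(d^2 - d - 2) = (d - 4)*(d - 2)*(d + 1)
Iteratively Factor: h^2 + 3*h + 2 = (h + 2)*(h + 1)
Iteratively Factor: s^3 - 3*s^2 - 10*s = (s - 5)*(s^2 + 2*s) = (s - 5)*(s + 2)*(s)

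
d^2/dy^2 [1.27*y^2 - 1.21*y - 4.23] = 2.54000000000000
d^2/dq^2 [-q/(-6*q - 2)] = -3/(3*q + 1)^3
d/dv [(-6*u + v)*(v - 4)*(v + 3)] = -12*u*v + 6*u + 3*v^2 - 2*v - 12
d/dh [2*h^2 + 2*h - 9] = 4*h + 2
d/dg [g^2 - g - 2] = 2*g - 1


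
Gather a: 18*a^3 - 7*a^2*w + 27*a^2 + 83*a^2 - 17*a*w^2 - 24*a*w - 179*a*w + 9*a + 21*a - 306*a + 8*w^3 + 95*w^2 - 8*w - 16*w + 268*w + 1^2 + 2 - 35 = 18*a^3 + a^2*(110 - 7*w) + a*(-17*w^2 - 203*w - 276) + 8*w^3 + 95*w^2 + 244*w - 32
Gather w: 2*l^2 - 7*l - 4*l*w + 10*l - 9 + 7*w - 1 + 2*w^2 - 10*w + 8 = 2*l^2 + 3*l + 2*w^2 + w*(-4*l - 3) - 2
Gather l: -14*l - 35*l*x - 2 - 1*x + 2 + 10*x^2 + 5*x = l*(-35*x - 14) + 10*x^2 + 4*x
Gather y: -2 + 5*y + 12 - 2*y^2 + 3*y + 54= -2*y^2 + 8*y + 64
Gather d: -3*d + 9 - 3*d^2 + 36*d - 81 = -3*d^2 + 33*d - 72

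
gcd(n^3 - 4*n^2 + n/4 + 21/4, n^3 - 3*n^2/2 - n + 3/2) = n^2 - n/2 - 3/2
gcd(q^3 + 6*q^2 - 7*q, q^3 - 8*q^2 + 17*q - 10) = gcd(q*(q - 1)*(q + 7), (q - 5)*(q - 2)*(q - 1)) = q - 1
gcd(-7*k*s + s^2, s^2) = s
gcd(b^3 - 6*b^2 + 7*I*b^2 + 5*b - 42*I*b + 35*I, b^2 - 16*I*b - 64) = 1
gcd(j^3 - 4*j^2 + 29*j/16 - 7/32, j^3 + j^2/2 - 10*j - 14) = j - 7/2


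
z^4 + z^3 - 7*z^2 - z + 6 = (z - 2)*(z - 1)*(z + 1)*(z + 3)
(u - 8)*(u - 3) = u^2 - 11*u + 24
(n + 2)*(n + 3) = n^2 + 5*n + 6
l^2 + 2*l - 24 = (l - 4)*(l + 6)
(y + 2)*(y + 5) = y^2 + 7*y + 10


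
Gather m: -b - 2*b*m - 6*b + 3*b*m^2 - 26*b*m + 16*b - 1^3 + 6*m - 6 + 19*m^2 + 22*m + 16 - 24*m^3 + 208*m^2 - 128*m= 9*b - 24*m^3 + m^2*(3*b + 227) + m*(-28*b - 100) + 9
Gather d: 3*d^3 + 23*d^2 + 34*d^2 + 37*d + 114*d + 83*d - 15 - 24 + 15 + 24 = 3*d^3 + 57*d^2 + 234*d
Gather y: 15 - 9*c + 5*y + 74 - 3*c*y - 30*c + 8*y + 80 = -39*c + y*(13 - 3*c) + 169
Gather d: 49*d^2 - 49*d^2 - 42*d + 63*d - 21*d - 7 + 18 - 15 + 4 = 0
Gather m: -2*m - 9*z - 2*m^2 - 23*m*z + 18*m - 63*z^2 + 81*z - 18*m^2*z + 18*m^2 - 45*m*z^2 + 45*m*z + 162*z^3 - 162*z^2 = m^2*(16 - 18*z) + m*(-45*z^2 + 22*z + 16) + 162*z^3 - 225*z^2 + 72*z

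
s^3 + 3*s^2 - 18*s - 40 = (s - 4)*(s + 2)*(s + 5)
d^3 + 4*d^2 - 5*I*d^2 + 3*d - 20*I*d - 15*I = (d + 1)*(d + 3)*(d - 5*I)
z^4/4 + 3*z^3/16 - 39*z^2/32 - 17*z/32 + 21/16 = (z/4 + 1/2)*(z - 7/4)*(z - 1)*(z + 3/2)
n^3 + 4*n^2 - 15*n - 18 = (n - 3)*(n + 1)*(n + 6)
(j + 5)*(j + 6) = j^2 + 11*j + 30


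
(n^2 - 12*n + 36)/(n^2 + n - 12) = (n^2 - 12*n + 36)/(n^2 + n - 12)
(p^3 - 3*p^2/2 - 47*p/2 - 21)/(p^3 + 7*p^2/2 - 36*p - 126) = (p + 1)/(p + 6)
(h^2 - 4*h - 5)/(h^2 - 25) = (h + 1)/(h + 5)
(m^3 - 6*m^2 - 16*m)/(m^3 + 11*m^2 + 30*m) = (m^2 - 6*m - 16)/(m^2 + 11*m + 30)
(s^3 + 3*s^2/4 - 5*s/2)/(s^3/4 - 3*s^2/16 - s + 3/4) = 4*s*(4*s - 5)/(4*s^2 - 11*s + 6)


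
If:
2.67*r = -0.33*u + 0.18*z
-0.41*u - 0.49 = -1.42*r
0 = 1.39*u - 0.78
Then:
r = 0.51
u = 0.56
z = 8.55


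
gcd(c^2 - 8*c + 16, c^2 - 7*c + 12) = c - 4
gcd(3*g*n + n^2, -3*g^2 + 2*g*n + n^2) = 3*g + n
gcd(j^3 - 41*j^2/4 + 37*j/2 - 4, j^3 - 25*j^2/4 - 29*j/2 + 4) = j^2 - 33*j/4 + 2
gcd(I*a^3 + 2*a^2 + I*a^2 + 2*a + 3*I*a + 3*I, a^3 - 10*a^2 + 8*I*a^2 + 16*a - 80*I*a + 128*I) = 1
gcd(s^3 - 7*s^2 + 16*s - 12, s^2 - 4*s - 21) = 1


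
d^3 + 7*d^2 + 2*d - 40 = (d - 2)*(d + 4)*(d + 5)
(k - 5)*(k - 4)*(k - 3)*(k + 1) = k^4 - 11*k^3 + 35*k^2 - 13*k - 60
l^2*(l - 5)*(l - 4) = l^4 - 9*l^3 + 20*l^2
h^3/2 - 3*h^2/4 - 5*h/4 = h*(h/2 + 1/2)*(h - 5/2)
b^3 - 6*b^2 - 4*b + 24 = (b - 6)*(b - 2)*(b + 2)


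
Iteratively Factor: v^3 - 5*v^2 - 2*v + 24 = (v - 4)*(v^2 - v - 6) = (v - 4)*(v + 2)*(v - 3)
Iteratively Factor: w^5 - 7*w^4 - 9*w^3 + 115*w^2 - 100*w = (w - 5)*(w^4 - 2*w^3 - 19*w^2 + 20*w) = (w - 5)*(w - 1)*(w^3 - w^2 - 20*w) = (w - 5)*(w - 1)*(w + 4)*(w^2 - 5*w) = (w - 5)^2*(w - 1)*(w + 4)*(w)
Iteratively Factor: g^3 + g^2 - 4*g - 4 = (g - 2)*(g^2 + 3*g + 2) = (g - 2)*(g + 1)*(g + 2)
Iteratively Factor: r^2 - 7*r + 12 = (r - 3)*(r - 4)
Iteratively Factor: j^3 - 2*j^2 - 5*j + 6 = (j - 1)*(j^2 - j - 6) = (j - 3)*(j - 1)*(j + 2)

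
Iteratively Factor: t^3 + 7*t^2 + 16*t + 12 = (t + 2)*(t^2 + 5*t + 6) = (t + 2)^2*(t + 3)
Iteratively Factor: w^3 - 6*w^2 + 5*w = (w - 5)*(w^2 - w) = w*(w - 5)*(w - 1)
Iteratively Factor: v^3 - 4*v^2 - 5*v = (v)*(v^2 - 4*v - 5) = v*(v - 5)*(v + 1)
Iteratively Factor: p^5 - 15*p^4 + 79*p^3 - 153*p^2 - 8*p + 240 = (p - 4)*(p^4 - 11*p^3 + 35*p^2 - 13*p - 60) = (p - 4)*(p + 1)*(p^3 - 12*p^2 + 47*p - 60) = (p - 4)^2*(p + 1)*(p^2 - 8*p + 15) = (p - 4)^2*(p - 3)*(p + 1)*(p - 5)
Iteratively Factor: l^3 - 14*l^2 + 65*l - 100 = (l - 5)*(l^2 - 9*l + 20) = (l - 5)^2*(l - 4)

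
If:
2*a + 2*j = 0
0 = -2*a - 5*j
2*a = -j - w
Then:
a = 0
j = 0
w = 0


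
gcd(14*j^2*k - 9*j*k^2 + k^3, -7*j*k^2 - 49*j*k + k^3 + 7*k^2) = 7*j*k - k^2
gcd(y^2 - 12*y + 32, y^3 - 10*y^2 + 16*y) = y - 8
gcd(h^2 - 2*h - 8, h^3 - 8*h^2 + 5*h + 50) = h + 2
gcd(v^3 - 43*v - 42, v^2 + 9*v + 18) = v + 6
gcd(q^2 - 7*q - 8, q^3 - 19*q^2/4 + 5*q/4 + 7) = q + 1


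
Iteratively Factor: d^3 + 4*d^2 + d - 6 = (d - 1)*(d^2 + 5*d + 6) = (d - 1)*(d + 3)*(d + 2)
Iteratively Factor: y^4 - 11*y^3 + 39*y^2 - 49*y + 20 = (y - 1)*(y^3 - 10*y^2 + 29*y - 20) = (y - 4)*(y - 1)*(y^2 - 6*y + 5) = (y - 5)*(y - 4)*(y - 1)*(y - 1)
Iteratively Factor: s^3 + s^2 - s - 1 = (s - 1)*(s^2 + 2*s + 1) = (s - 1)*(s + 1)*(s + 1)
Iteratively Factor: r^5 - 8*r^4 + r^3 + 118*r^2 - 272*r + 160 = (r + 4)*(r^4 - 12*r^3 + 49*r^2 - 78*r + 40) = (r - 1)*(r + 4)*(r^3 - 11*r^2 + 38*r - 40) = (r - 5)*(r - 1)*(r + 4)*(r^2 - 6*r + 8) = (r - 5)*(r - 4)*(r - 1)*(r + 4)*(r - 2)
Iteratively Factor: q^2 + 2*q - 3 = (q + 3)*(q - 1)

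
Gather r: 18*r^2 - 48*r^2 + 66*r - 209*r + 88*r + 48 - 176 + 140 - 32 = -30*r^2 - 55*r - 20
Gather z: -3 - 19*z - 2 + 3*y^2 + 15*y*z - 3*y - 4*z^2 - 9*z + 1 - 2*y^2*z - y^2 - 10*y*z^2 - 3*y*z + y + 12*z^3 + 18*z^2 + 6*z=2*y^2 - 2*y + 12*z^3 + z^2*(14 - 10*y) + z*(-2*y^2 + 12*y - 22) - 4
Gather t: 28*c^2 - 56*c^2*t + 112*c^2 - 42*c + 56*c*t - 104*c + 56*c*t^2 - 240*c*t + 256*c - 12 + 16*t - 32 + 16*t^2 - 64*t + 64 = 140*c^2 + 110*c + t^2*(56*c + 16) + t*(-56*c^2 - 184*c - 48) + 20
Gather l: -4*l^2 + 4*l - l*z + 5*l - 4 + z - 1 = -4*l^2 + l*(9 - z) + z - 5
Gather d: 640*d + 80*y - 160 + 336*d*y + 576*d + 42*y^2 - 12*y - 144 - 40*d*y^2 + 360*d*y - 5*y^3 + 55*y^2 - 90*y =d*(-40*y^2 + 696*y + 1216) - 5*y^3 + 97*y^2 - 22*y - 304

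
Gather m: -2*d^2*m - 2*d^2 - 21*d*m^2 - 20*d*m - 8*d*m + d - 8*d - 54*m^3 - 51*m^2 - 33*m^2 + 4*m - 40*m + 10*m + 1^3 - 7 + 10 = -2*d^2 - 7*d - 54*m^3 + m^2*(-21*d - 84) + m*(-2*d^2 - 28*d - 26) + 4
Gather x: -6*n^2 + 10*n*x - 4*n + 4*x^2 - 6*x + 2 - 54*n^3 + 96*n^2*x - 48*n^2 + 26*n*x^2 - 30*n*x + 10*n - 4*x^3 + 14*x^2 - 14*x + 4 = -54*n^3 - 54*n^2 + 6*n - 4*x^3 + x^2*(26*n + 18) + x*(96*n^2 - 20*n - 20) + 6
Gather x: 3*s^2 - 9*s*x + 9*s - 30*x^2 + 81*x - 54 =3*s^2 + 9*s - 30*x^2 + x*(81 - 9*s) - 54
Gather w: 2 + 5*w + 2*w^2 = 2*w^2 + 5*w + 2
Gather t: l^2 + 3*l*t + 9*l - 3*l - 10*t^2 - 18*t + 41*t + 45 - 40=l^2 + 6*l - 10*t^2 + t*(3*l + 23) + 5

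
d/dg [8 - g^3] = -3*g^2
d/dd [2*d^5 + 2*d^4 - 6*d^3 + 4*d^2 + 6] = 2*d*(5*d^3 + 4*d^2 - 9*d + 4)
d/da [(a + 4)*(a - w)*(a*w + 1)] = w*(a + 4)*(a - w) + (a + 4)*(a*w + 1) + (a - w)*(a*w + 1)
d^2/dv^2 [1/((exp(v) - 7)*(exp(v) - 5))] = 4*(exp(3*v) - 9*exp(2*v) + exp(v) + 105)*exp(v)/(exp(6*v) - 36*exp(5*v) + 537*exp(4*v) - 4248*exp(3*v) + 18795*exp(2*v) - 44100*exp(v) + 42875)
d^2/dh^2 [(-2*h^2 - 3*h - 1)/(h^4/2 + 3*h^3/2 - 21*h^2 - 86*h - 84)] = 8*(-3*h^6 - 6*h^5 - 56*h^4 - 658*h^3 - 753*h^2 + 4076*h + 964)/(h^10 + 5*h^9 - 123*h^8 - 773*h^7 + 4142*h^6 + 38076*h^5 + 13624*h^4 - 550384*h^3 - 1864800*h^2 - 2455488*h - 1185408)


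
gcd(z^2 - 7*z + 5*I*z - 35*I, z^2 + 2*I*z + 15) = z + 5*I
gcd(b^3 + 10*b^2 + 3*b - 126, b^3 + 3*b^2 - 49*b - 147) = b + 7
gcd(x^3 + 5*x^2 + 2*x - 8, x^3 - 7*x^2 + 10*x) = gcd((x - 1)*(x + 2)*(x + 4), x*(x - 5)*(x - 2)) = 1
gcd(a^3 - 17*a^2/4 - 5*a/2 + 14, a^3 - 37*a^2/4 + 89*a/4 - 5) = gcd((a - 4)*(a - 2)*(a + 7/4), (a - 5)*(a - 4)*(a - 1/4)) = a - 4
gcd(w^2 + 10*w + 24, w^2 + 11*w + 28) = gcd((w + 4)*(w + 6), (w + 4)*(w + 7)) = w + 4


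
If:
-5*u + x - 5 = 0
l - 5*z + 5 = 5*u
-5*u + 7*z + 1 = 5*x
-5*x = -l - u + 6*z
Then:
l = -4205/163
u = -234/163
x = -355/163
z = -444/163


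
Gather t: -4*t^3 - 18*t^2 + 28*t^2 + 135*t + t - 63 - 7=-4*t^3 + 10*t^2 + 136*t - 70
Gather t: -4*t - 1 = -4*t - 1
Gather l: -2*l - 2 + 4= 2 - 2*l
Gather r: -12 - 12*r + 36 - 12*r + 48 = 72 - 24*r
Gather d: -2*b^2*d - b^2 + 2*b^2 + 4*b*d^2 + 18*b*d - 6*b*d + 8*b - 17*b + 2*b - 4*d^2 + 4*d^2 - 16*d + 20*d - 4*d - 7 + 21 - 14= b^2 + 4*b*d^2 - 7*b + d*(-2*b^2 + 12*b)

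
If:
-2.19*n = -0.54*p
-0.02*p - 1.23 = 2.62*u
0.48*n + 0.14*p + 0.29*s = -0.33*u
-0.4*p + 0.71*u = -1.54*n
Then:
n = -3.20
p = -12.97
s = 11.98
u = -0.37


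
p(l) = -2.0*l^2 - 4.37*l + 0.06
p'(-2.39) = 5.19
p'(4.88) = -23.89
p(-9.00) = -122.61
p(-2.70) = -2.72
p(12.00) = -340.38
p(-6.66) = -59.55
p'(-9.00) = 31.63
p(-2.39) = -0.92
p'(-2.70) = 6.43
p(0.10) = -0.40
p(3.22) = -34.75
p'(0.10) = -4.77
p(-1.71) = 1.68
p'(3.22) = -17.25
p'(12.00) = -52.37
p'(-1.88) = 3.15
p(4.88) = -68.89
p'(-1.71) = 2.47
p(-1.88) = 1.21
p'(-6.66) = 22.27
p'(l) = -4.0*l - 4.37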